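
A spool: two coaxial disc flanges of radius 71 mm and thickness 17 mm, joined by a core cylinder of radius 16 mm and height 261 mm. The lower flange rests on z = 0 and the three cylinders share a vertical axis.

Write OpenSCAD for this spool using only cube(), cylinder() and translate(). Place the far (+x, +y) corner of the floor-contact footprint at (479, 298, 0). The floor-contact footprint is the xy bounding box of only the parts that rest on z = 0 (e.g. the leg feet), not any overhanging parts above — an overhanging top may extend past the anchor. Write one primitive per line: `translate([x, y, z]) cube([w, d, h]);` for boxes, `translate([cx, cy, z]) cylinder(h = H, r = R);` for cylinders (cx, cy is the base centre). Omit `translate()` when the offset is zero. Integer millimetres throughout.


translate([408, 227, 0]) cylinder(h = 17, r = 71);
translate([408, 227, 17]) cylinder(h = 261, r = 16);
translate([408, 227, 278]) cylinder(h = 17, r = 71);


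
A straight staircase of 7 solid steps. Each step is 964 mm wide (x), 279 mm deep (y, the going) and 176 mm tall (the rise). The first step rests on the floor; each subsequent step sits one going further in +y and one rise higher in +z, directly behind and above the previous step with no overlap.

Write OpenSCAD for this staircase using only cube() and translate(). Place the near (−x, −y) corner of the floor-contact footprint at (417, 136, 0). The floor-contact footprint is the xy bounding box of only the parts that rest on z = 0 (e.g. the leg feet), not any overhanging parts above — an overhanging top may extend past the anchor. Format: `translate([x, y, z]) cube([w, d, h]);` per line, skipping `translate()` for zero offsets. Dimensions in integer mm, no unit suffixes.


translate([417, 136, 0]) cube([964, 279, 176]);
translate([417, 415, 176]) cube([964, 279, 176]);
translate([417, 694, 352]) cube([964, 279, 176]);
translate([417, 973, 528]) cube([964, 279, 176]);
translate([417, 1252, 704]) cube([964, 279, 176]);
translate([417, 1531, 880]) cube([964, 279, 176]);
translate([417, 1810, 1056]) cube([964, 279, 176]);


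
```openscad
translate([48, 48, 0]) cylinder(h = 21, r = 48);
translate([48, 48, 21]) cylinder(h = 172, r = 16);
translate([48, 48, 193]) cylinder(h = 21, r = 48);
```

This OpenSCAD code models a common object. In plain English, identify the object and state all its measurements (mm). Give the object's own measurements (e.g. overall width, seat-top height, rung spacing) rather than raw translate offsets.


A spool: two coaxial disc flanges of radius 48 mm and thickness 21 mm, joined by a core cylinder of radius 16 mm and height 172 mm. The lower flange rests on z = 0 and the three cylinders share a vertical axis.


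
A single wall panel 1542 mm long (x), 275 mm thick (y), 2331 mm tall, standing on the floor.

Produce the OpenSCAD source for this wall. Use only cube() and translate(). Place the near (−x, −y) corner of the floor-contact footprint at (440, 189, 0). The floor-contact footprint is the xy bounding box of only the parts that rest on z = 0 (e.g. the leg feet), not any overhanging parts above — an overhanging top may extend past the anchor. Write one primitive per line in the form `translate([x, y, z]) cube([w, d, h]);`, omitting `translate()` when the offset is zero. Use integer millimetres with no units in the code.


translate([440, 189, 0]) cube([1542, 275, 2331]);


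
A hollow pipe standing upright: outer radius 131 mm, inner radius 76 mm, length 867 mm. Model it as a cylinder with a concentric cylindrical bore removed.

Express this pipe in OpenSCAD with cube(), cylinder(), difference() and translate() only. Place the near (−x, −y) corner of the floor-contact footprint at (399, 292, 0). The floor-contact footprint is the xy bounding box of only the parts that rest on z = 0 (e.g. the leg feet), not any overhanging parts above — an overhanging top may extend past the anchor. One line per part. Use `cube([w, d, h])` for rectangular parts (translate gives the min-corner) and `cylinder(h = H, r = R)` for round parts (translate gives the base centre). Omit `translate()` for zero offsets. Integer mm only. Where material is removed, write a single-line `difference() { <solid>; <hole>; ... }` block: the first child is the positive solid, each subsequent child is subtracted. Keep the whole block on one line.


difference() { translate([530, 423, 0]) cylinder(h = 867, r = 131); translate([530, 423, 0]) cylinder(h = 867, r = 76); }


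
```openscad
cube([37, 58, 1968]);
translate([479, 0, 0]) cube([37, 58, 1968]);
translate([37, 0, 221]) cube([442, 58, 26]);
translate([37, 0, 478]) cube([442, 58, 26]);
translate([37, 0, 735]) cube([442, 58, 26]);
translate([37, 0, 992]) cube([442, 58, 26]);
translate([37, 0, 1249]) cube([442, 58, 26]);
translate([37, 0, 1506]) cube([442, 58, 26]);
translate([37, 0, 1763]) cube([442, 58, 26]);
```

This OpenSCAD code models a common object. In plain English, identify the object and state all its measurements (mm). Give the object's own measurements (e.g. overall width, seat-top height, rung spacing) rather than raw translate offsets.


A straight ladder. Two 37×58 mm vertical rails, 1968 mm tall, stand 516 mm apart (outside-to-outside) with their front faces coplanar on the −y side. 7 rungs, each 58 mm deep and 26 mm tall, span between the inner faces of the rails, front faces flush with the rails. The lowest rung's underside is at z = 221 mm and rungs are spaced 257 mm apart (underside to underside).


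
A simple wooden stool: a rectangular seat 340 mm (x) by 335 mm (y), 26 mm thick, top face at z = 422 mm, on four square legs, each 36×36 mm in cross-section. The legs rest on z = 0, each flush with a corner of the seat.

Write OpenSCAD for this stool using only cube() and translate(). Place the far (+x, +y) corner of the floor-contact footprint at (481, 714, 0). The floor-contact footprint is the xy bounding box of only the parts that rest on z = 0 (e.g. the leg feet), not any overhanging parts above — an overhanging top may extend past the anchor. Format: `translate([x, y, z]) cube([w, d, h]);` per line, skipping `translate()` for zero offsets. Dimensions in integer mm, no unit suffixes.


translate([141, 379, 396]) cube([340, 335, 26]);
translate([141, 379, 0]) cube([36, 36, 396]);
translate([445, 379, 0]) cube([36, 36, 396]);
translate([141, 678, 0]) cube([36, 36, 396]);
translate([445, 678, 0]) cube([36, 36, 396]);


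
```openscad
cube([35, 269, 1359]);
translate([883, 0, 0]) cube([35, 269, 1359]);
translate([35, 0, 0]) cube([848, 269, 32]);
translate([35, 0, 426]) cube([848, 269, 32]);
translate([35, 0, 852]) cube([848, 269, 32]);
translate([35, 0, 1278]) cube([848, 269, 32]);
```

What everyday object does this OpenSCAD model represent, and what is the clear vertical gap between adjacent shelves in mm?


A bookshelf. The clear shelf gap is 394 mm.

Two tall side panels with 4 horizontal boards between them — a bookshelf. The first two shelf undersides are at z = 0 and z = 426; with shelf thickness 32, the clear gap is 426 − 0 − 32 = 394 mm.


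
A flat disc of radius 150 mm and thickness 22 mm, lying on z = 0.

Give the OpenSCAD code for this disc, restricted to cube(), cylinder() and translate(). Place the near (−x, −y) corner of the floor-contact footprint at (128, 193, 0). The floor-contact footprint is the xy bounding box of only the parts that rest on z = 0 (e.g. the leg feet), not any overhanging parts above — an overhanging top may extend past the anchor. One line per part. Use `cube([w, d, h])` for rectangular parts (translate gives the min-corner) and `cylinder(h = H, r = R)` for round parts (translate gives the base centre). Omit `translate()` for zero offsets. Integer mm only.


translate([278, 343, 0]) cylinder(h = 22, r = 150);


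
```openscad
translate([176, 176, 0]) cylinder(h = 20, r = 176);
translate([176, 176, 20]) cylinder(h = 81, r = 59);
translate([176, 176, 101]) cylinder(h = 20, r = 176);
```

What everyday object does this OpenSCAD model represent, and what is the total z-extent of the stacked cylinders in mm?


A spool. The overall height is 121 mm.

Three coaxial cylinders, large–small–large — a spool. Two 20 mm flanges and a 81 mm core give 20 + 81 + 20 = 121 mm.


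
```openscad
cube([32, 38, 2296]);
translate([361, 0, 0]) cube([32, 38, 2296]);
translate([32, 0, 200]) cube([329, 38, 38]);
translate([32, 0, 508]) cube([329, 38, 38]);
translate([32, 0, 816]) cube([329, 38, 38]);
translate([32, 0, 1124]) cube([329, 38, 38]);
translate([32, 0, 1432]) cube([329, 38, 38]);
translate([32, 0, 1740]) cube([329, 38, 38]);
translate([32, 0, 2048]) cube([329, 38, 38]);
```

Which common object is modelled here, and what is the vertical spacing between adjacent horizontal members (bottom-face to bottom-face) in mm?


A ladder. The rung spacing is 308 mm.

Two tall 32×38 posts with 7 short bars between them — a ladder. Adjacent rungs sit at z = 200 and z = 508, so the spacing is 508 − 200 = 308 mm.


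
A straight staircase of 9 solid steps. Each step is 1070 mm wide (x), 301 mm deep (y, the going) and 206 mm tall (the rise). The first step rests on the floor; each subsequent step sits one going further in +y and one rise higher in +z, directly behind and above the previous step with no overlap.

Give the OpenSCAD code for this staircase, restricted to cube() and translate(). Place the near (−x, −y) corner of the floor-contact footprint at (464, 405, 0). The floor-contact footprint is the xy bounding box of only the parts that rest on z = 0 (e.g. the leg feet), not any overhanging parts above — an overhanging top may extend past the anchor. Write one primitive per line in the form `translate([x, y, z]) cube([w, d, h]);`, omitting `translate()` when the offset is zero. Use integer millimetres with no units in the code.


translate([464, 405, 0]) cube([1070, 301, 206]);
translate([464, 706, 206]) cube([1070, 301, 206]);
translate([464, 1007, 412]) cube([1070, 301, 206]);
translate([464, 1308, 618]) cube([1070, 301, 206]);
translate([464, 1609, 824]) cube([1070, 301, 206]);
translate([464, 1910, 1030]) cube([1070, 301, 206]);
translate([464, 2211, 1236]) cube([1070, 301, 206]);
translate([464, 2512, 1442]) cube([1070, 301, 206]);
translate([464, 2813, 1648]) cube([1070, 301, 206]);


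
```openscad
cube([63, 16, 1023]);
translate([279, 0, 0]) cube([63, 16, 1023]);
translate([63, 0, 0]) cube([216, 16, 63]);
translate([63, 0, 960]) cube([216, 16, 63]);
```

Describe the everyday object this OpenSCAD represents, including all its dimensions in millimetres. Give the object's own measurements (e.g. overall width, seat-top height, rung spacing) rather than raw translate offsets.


A rectangular picture frame lying in the x–z plane (depth along y). The opening is 216 mm wide (x) by 897 mm tall (z), surrounded by a border 63 mm wide on all four sides. The frame is 16 mm deep and is made of two full-height vertical stiles with two horizontal rails fitted between them.


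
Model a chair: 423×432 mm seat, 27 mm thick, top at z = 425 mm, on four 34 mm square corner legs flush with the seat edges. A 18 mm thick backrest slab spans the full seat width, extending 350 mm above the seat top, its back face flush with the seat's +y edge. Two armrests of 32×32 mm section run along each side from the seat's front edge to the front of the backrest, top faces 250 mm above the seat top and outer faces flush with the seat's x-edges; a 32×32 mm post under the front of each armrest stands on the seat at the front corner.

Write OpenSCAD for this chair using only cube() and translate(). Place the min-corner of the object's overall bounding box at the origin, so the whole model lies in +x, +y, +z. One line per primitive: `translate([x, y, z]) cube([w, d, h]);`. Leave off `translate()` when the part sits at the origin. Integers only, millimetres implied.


translate([0, 0, 398]) cube([423, 432, 27]);
cube([34, 34, 398]);
translate([389, 0, 0]) cube([34, 34, 398]);
translate([0, 398, 0]) cube([34, 34, 398]);
translate([389, 398, 0]) cube([34, 34, 398]);
translate([0, 414, 425]) cube([423, 18, 350]);
translate([0, 0, 643]) cube([32, 414, 32]);
translate([391, 0, 643]) cube([32, 414, 32]);
translate([0, 0, 425]) cube([32, 32, 218]);
translate([391, 0, 425]) cube([32, 32, 218]);


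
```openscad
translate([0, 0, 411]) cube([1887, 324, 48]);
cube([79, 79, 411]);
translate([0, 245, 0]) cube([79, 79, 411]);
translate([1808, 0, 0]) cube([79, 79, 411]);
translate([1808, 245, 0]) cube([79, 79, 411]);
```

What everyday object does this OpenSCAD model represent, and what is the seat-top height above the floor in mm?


A bench. The seat-top height is 459 mm.

A long slab on four corner posts — a bench. The slab sits at z = 411 with thickness 48, so the top is 411 + 48 = 459 mm.


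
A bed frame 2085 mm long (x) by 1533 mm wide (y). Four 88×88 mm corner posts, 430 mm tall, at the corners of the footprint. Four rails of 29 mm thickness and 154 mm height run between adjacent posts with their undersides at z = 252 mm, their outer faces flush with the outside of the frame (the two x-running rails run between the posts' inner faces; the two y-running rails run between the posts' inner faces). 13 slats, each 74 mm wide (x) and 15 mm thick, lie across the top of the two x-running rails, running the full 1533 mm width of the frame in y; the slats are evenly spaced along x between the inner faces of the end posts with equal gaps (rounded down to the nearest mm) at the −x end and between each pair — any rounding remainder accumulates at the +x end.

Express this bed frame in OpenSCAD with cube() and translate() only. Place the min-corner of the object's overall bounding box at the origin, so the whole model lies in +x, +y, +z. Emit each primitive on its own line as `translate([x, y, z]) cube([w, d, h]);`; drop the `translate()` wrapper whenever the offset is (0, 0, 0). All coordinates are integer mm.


cube([88, 88, 430]);
translate([0, 1445, 0]) cube([88, 88, 430]);
translate([1997, 0, 0]) cube([88, 88, 430]);
translate([1997, 1445, 0]) cube([88, 88, 430]);
translate([88, 0, 252]) cube([1909, 29, 154]);
translate([88, 1504, 252]) cube([1909, 29, 154]);
translate([0, 88, 252]) cube([29, 1357, 154]);
translate([2056, 88, 252]) cube([29, 1357, 154]);
translate([155, 0, 406]) cube([74, 1533, 15]);
translate([296, 0, 406]) cube([74, 1533, 15]);
translate([437, 0, 406]) cube([74, 1533, 15]);
translate([578, 0, 406]) cube([74, 1533, 15]);
translate([719, 0, 406]) cube([74, 1533, 15]);
translate([860, 0, 406]) cube([74, 1533, 15]);
translate([1001, 0, 406]) cube([74, 1533, 15]);
translate([1142, 0, 406]) cube([74, 1533, 15]);
translate([1283, 0, 406]) cube([74, 1533, 15]);
translate([1424, 0, 406]) cube([74, 1533, 15]);
translate([1565, 0, 406]) cube([74, 1533, 15]);
translate([1706, 0, 406]) cube([74, 1533, 15]);
translate([1847, 0, 406]) cube([74, 1533, 15]);


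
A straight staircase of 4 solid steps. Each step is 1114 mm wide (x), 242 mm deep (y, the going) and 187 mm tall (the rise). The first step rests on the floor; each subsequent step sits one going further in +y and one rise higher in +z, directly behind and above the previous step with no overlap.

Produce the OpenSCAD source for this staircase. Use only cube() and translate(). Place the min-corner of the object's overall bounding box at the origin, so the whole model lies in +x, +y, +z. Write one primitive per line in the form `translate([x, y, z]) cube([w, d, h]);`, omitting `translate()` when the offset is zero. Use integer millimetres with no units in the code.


cube([1114, 242, 187]);
translate([0, 242, 187]) cube([1114, 242, 187]);
translate([0, 484, 374]) cube([1114, 242, 187]);
translate([0, 726, 561]) cube([1114, 242, 187]);


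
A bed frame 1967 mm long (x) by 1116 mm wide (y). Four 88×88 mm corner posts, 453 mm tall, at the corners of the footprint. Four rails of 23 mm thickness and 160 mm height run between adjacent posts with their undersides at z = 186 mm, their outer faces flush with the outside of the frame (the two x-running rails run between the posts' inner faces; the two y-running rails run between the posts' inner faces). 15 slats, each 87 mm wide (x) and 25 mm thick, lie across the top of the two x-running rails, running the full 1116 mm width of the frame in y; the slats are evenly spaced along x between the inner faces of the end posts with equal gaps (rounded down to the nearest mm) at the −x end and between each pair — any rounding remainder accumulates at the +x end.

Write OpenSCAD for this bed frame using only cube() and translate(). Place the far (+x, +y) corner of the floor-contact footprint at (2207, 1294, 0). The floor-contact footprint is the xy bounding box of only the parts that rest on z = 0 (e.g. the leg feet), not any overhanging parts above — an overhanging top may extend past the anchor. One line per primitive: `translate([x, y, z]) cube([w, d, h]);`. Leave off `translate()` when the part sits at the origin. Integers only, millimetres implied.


// slat z = rail_z + rail_h = 186 + 160 = 346
// slat gap = ⌊(1791 − 15·87) / 16⌋ = 30
translate([240, 178, 0]) cube([88, 88, 453]);
translate([240, 1206, 0]) cube([88, 88, 453]);
translate([2119, 178, 0]) cube([88, 88, 453]);
translate([2119, 1206, 0]) cube([88, 88, 453]);
translate([328, 178, 186]) cube([1791, 23, 160]);
translate([328, 1271, 186]) cube([1791, 23, 160]);
translate([240, 266, 186]) cube([23, 940, 160]);
translate([2184, 266, 186]) cube([23, 940, 160]);
translate([358, 178, 346]) cube([87, 1116, 25]);
translate([475, 178, 346]) cube([87, 1116, 25]);
translate([592, 178, 346]) cube([87, 1116, 25]);
translate([709, 178, 346]) cube([87, 1116, 25]);
translate([826, 178, 346]) cube([87, 1116, 25]);
translate([943, 178, 346]) cube([87, 1116, 25]);
translate([1060, 178, 346]) cube([87, 1116, 25]);
translate([1177, 178, 346]) cube([87, 1116, 25]);
translate([1294, 178, 346]) cube([87, 1116, 25]);
translate([1411, 178, 346]) cube([87, 1116, 25]);
translate([1528, 178, 346]) cube([87, 1116, 25]);
translate([1645, 178, 346]) cube([87, 1116, 25]);
translate([1762, 178, 346]) cube([87, 1116, 25]);
translate([1879, 178, 346]) cube([87, 1116, 25]);
translate([1996, 178, 346]) cube([87, 1116, 25]);


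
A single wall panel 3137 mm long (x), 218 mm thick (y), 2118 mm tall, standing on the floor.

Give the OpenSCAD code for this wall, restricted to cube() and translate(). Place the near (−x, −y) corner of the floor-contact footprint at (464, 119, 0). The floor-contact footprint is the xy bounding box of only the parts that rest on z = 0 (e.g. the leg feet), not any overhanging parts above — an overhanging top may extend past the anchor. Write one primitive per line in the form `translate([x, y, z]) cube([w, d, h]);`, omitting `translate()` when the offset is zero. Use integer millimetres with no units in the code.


translate([464, 119, 0]) cube([3137, 218, 2118]);


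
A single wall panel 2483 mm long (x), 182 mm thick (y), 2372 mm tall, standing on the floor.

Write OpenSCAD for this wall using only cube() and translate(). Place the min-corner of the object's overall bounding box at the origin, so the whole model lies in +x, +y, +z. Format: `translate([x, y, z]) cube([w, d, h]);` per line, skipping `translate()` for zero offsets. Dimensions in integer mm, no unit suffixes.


cube([2483, 182, 2372]);


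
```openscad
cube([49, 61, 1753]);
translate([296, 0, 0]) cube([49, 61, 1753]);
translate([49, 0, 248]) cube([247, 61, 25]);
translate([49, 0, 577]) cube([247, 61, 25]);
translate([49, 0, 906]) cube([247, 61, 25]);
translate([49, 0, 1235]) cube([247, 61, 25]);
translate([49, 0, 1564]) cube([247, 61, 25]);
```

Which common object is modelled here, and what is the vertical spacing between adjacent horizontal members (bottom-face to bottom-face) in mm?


A ladder. The rung spacing is 329 mm.

Two tall 49×61 posts with 5 short bars between them — a ladder. Adjacent rungs sit at z = 248 and z = 577, so the spacing is 577 − 248 = 329 mm.


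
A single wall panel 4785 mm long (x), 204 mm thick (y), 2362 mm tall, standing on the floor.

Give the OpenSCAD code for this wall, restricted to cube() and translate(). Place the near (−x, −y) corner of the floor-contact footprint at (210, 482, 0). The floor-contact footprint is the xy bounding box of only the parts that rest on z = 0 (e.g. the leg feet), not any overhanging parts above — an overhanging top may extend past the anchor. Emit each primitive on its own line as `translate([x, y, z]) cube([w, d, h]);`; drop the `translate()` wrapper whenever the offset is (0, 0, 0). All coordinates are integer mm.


translate([210, 482, 0]) cube([4785, 204, 2362]);


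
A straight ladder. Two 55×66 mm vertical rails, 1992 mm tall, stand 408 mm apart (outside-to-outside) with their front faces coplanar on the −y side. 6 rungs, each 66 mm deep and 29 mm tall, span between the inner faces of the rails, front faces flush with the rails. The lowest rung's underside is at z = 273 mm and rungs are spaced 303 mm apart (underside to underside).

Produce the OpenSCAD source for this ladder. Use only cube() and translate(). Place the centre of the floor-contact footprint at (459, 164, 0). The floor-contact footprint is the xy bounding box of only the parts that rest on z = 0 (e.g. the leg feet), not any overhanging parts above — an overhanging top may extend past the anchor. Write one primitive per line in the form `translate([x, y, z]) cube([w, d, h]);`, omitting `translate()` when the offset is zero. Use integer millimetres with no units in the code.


// rung span = 408 - 2*55 = 298
// rung[k] z = 273 + k*303
translate([255, 131, 0]) cube([55, 66, 1992]);
translate([608, 131, 0]) cube([55, 66, 1992]);
translate([310, 131, 273]) cube([298, 66, 29]);
translate([310, 131, 576]) cube([298, 66, 29]);
translate([310, 131, 879]) cube([298, 66, 29]);
translate([310, 131, 1182]) cube([298, 66, 29]);
translate([310, 131, 1485]) cube([298, 66, 29]);
translate([310, 131, 1788]) cube([298, 66, 29]);


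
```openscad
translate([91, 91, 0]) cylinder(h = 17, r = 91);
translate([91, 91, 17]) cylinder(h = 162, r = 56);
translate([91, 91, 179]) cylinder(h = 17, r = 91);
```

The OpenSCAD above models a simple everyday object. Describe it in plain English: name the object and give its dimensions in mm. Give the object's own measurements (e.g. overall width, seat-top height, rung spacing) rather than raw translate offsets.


A spool: two coaxial disc flanges of radius 91 mm and thickness 17 mm, joined by a core cylinder of radius 56 mm and height 162 mm. The lower flange rests on z = 0 and the three cylinders share a vertical axis.


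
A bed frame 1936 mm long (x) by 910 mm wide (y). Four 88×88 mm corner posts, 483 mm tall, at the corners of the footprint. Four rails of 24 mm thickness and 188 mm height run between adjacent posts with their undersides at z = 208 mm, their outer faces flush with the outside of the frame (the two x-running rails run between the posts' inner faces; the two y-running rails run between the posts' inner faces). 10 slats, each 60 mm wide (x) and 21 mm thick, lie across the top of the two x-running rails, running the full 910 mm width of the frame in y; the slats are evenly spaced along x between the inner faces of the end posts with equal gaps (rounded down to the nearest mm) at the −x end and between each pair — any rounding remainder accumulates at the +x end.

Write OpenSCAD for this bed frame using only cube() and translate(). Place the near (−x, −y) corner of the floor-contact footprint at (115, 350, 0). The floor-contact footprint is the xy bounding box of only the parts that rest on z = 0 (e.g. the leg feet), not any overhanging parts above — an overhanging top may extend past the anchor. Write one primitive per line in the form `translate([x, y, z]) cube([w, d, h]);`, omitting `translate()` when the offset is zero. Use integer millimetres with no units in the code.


translate([115, 350, 0]) cube([88, 88, 483]);
translate([115, 1172, 0]) cube([88, 88, 483]);
translate([1963, 350, 0]) cube([88, 88, 483]);
translate([1963, 1172, 0]) cube([88, 88, 483]);
translate([203, 350, 208]) cube([1760, 24, 188]);
translate([203, 1236, 208]) cube([1760, 24, 188]);
translate([115, 438, 208]) cube([24, 734, 188]);
translate([2027, 438, 208]) cube([24, 734, 188]);
translate([308, 350, 396]) cube([60, 910, 21]);
translate([473, 350, 396]) cube([60, 910, 21]);
translate([638, 350, 396]) cube([60, 910, 21]);
translate([803, 350, 396]) cube([60, 910, 21]);
translate([968, 350, 396]) cube([60, 910, 21]);
translate([1133, 350, 396]) cube([60, 910, 21]);
translate([1298, 350, 396]) cube([60, 910, 21]);
translate([1463, 350, 396]) cube([60, 910, 21]);
translate([1628, 350, 396]) cube([60, 910, 21]);
translate([1793, 350, 396]) cube([60, 910, 21]);


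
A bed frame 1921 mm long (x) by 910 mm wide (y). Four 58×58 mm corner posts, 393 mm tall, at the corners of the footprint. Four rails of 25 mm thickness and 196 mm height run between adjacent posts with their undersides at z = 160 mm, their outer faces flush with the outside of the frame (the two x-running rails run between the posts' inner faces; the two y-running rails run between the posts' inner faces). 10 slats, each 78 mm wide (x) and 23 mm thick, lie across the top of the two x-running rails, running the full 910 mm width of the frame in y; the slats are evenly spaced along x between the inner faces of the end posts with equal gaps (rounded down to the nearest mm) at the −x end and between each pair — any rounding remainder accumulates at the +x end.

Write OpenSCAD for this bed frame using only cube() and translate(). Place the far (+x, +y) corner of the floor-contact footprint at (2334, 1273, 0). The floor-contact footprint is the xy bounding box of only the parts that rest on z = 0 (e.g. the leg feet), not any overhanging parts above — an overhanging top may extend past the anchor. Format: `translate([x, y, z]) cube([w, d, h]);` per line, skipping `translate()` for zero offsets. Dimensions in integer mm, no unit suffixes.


// slat z = rail_z + rail_h = 160 + 196 = 356
// slat gap = ⌊(1805 − 10·78) / 11⌋ = 93
translate([413, 363, 0]) cube([58, 58, 393]);
translate([413, 1215, 0]) cube([58, 58, 393]);
translate([2276, 363, 0]) cube([58, 58, 393]);
translate([2276, 1215, 0]) cube([58, 58, 393]);
translate([471, 363, 160]) cube([1805, 25, 196]);
translate([471, 1248, 160]) cube([1805, 25, 196]);
translate([413, 421, 160]) cube([25, 794, 196]);
translate([2309, 421, 160]) cube([25, 794, 196]);
translate([564, 363, 356]) cube([78, 910, 23]);
translate([735, 363, 356]) cube([78, 910, 23]);
translate([906, 363, 356]) cube([78, 910, 23]);
translate([1077, 363, 356]) cube([78, 910, 23]);
translate([1248, 363, 356]) cube([78, 910, 23]);
translate([1419, 363, 356]) cube([78, 910, 23]);
translate([1590, 363, 356]) cube([78, 910, 23]);
translate([1761, 363, 356]) cube([78, 910, 23]);
translate([1932, 363, 356]) cube([78, 910, 23]);
translate([2103, 363, 356]) cube([78, 910, 23]);


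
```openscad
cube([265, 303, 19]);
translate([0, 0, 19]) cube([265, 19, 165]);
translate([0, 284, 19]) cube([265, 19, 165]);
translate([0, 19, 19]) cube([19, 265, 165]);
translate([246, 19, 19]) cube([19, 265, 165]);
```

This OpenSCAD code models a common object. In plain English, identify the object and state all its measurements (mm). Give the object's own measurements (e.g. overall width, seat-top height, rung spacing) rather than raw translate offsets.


An open-topped rectangular box: outside dimensions 265×303×184 mm, with a uniform wall and base thickness of 19 mm. The base is a full 265×303 slab on the floor; four walls sit on top of the base. The front and back walls (the −y and +y sides) span the full width; the two side walls fit between them.


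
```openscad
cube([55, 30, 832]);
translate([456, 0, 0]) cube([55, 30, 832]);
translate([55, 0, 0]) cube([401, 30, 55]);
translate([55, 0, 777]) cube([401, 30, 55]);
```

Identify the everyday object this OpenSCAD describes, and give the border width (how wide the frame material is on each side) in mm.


A picture frame. The border width is 55 mm.

Four thin pieces enclosing a rectangular opening — a picture frame. The two full-height stiles are 832 mm tall; the top rail sits at z = 777 and is 55 mm tall, so the border above the opening is 832 − 777 = 55 mm, matching the stile x-width.


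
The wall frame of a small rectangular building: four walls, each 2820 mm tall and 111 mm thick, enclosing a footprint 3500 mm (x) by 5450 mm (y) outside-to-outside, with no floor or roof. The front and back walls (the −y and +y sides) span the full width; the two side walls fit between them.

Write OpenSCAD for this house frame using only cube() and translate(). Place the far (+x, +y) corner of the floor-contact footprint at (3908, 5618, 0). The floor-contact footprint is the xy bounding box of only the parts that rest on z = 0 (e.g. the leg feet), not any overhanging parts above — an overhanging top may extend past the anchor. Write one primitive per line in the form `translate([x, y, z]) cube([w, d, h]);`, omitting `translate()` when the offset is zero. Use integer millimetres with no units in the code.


translate([408, 168, 0]) cube([3500, 111, 2820]);
translate([408, 5507, 0]) cube([3500, 111, 2820]);
translate([408, 279, 0]) cube([111, 5228, 2820]);
translate([3797, 279, 0]) cube([111, 5228, 2820]);


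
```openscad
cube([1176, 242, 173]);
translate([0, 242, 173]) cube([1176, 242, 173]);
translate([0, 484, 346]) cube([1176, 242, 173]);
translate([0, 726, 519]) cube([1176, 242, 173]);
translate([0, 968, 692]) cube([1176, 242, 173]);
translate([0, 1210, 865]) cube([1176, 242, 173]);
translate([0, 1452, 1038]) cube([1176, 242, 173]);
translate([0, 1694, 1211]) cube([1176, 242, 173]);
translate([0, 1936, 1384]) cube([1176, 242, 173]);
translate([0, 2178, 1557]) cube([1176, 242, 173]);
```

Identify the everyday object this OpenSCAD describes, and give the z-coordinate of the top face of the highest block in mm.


A staircase. The total rise is 1730 mm.

10 identical blocks, each offset up and back from the previous — a staircase. Each step is 173 mm tall and there are 10 of them, so the total rise is 10 × 173 = 1730 mm.


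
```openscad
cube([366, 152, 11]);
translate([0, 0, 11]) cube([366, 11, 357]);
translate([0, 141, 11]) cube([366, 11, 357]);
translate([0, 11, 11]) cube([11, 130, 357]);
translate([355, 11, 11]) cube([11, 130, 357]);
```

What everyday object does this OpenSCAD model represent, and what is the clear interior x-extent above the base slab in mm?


An open box. The internal width is 344 mm.

A 366×152 base slab with four walls standing on it — an open box. The base is 366 mm wide and the walls are 11 mm thick, so the internal width is 366 − 2 × 11 = 344 mm.


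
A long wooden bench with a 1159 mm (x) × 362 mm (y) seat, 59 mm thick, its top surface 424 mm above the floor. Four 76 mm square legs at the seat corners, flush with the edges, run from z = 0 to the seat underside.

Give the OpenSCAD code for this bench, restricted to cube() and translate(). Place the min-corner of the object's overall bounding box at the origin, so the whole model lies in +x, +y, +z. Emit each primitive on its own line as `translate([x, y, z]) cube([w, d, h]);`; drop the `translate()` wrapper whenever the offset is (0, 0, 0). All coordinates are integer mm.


// leg_h = 424 − 59 = 365
translate([0, 0, 365]) cube([1159, 362, 59]);
cube([76, 76, 365]);
translate([0, 286, 0]) cube([76, 76, 365]);
translate([1083, 0, 0]) cube([76, 76, 365]);
translate([1083, 286, 0]) cube([76, 76, 365]);


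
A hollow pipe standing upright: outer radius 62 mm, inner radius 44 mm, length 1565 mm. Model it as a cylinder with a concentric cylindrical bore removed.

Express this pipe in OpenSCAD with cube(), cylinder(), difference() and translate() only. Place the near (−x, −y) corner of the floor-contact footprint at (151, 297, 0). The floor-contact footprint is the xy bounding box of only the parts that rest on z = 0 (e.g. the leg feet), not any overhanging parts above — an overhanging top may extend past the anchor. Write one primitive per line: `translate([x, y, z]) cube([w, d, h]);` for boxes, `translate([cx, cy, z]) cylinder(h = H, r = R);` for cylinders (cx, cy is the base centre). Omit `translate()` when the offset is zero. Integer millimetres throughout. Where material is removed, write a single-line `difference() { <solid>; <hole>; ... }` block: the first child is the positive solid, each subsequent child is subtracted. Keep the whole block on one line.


difference() { translate([213, 359, 0]) cylinder(h = 1565, r = 62); translate([213, 359, 0]) cylinder(h = 1565, r = 44); }


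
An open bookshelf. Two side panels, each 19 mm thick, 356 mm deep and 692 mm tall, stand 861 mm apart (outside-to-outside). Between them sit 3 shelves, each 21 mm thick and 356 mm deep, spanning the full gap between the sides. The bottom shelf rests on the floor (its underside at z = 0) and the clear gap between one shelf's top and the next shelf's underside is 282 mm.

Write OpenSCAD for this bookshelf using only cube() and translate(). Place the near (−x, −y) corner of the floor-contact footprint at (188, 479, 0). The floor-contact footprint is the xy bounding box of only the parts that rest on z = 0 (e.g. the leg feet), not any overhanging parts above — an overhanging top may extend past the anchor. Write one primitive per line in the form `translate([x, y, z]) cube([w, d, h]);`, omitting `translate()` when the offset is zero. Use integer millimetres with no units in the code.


translate([188, 479, 0]) cube([19, 356, 692]);
translate([1030, 479, 0]) cube([19, 356, 692]);
translate([207, 479, 0]) cube([823, 356, 21]);
translate([207, 479, 303]) cube([823, 356, 21]);
translate([207, 479, 606]) cube([823, 356, 21]);


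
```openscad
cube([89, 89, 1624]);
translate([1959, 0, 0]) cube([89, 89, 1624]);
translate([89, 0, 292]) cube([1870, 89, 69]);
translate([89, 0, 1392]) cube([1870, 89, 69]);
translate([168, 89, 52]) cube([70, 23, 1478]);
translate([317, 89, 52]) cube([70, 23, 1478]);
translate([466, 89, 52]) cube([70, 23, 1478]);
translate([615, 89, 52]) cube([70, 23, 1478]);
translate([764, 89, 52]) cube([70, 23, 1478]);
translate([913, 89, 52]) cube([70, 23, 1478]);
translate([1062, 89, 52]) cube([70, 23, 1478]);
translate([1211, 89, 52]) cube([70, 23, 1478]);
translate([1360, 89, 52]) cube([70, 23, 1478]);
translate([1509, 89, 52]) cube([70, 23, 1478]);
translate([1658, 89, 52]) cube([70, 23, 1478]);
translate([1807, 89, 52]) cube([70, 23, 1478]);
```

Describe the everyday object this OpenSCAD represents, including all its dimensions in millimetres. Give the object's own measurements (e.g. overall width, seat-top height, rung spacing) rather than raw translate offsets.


A fence section. Two 89×89 mm posts, 1624 mm tall, stand on the floor with a clear span of 1870 mm between their inner faces. Two horizontal rails of 89×69 mm section span the gap between the posts with their undersides at z = 292 mm and z = 1392 mm, flush with the posts' −y face. 12 pickets, each 70 mm wide, 23 mm thick and 1478 mm tall, are fixed to the +y face of the rails with their bottoms at z = 52 mm, spaced across the span with a 79 mm gap after the −x post and between neighbouring pickets, with 82 mm left before the +x post.


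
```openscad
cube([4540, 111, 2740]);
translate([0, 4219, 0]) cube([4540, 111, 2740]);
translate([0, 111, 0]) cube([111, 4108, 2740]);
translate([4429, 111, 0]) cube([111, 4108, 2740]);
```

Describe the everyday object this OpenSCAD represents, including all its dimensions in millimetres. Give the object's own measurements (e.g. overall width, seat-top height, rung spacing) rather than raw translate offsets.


The wall frame of a small rectangular building: four walls, each 2740 mm tall and 111 mm thick, enclosing a footprint 4540 mm (x) by 4330 mm (y) outside-to-outside, with no floor or roof. The front and back walls (the −y and +y sides) span the full width; the two side walls fit between them.


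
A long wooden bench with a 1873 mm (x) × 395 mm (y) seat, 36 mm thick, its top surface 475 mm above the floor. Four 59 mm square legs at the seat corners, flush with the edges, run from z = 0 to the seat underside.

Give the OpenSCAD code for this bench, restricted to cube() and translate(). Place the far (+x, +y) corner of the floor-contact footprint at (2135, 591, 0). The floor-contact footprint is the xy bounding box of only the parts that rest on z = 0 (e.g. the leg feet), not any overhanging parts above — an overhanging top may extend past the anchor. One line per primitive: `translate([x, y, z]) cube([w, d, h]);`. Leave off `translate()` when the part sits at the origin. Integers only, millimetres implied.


// leg_h = 475 − 36 = 439
translate([262, 196, 439]) cube([1873, 395, 36]);
translate([262, 196, 0]) cube([59, 59, 439]);
translate([262, 532, 0]) cube([59, 59, 439]);
translate([2076, 196, 0]) cube([59, 59, 439]);
translate([2076, 532, 0]) cube([59, 59, 439]);


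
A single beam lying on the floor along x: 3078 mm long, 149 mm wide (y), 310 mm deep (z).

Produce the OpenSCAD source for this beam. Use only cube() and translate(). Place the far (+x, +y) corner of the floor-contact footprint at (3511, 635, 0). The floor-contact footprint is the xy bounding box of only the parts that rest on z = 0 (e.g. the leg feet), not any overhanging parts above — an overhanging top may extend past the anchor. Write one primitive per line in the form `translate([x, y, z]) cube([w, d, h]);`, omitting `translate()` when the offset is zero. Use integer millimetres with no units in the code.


translate([433, 486, 0]) cube([3078, 149, 310]);


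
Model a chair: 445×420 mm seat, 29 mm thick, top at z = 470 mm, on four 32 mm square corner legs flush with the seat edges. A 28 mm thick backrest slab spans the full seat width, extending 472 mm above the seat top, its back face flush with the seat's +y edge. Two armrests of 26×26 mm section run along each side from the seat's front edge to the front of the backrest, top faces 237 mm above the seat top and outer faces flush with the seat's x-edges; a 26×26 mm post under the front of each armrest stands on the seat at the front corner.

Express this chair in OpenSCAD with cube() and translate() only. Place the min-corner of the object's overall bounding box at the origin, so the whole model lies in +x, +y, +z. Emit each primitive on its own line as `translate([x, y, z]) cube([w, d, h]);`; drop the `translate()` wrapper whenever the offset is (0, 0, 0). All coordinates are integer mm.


translate([0, 0, 441]) cube([445, 420, 29]);
cube([32, 32, 441]);
translate([413, 0, 0]) cube([32, 32, 441]);
translate([0, 388, 0]) cube([32, 32, 441]);
translate([413, 388, 0]) cube([32, 32, 441]);
translate([0, 392, 470]) cube([445, 28, 472]);
translate([0, 0, 681]) cube([26, 392, 26]);
translate([419, 0, 681]) cube([26, 392, 26]);
translate([0, 0, 470]) cube([26, 26, 211]);
translate([419, 0, 470]) cube([26, 26, 211]);


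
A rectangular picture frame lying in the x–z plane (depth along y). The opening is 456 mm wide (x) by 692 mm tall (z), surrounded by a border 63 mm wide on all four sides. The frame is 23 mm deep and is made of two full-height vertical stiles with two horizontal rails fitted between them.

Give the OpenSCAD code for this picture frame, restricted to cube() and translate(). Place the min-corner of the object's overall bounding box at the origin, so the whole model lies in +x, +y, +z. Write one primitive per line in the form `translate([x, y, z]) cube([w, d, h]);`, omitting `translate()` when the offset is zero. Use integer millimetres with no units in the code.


cube([63, 23, 818]);
translate([519, 0, 0]) cube([63, 23, 818]);
translate([63, 0, 0]) cube([456, 23, 63]);
translate([63, 0, 755]) cube([456, 23, 63]);


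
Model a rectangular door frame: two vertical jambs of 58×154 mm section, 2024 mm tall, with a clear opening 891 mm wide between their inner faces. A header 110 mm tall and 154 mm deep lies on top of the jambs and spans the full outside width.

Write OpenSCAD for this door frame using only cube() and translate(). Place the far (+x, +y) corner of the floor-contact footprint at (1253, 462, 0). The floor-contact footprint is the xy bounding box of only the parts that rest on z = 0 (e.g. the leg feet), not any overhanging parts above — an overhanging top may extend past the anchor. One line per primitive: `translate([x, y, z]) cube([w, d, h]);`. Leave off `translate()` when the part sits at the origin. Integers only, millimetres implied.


translate([246, 308, 0]) cube([58, 154, 2024]);
translate([1195, 308, 0]) cube([58, 154, 2024]);
translate([246, 308, 2024]) cube([1007, 154, 110]);
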